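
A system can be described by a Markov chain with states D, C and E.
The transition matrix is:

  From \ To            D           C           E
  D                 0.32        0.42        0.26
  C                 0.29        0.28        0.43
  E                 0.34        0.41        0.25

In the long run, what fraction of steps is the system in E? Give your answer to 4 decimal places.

Let the stationary distribution be π with π = πP and π_1 + π_2 + π_3 = 1.
π_1 = 0.32·π_1 + 0.29·π_2 + 0.34·π_3
π_2 = 0.42·π_1 + 0.28·π_2 + 0.41·π_3
Solving with the normalization constraint gives π = (0.3154, 0.3656, 0.3190).
So the stationary probability of E is 0.3190.

0.3190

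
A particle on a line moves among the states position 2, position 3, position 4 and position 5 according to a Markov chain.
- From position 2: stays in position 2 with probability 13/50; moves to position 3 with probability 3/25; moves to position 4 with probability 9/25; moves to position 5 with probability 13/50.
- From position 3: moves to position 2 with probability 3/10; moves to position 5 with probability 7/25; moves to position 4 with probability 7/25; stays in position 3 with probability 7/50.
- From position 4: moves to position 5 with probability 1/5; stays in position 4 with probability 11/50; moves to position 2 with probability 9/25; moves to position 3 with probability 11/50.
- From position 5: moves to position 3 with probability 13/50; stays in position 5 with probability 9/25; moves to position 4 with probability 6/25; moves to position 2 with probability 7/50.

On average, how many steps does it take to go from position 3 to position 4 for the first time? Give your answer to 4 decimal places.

Let t(s) be the expected number of steps to first reach position 4 from state s, with t(position 4) = 0. Conditioning on the first step:
t(position 2) = 1 + 0.26·t(position 2) + 0.12·t(position 3) + 0.26·t(position 5)
t(position 3) = 1 + 0.3·t(position 2) + 0.14·t(position 3) + 0.28·t(position 5)
t(position 5) = 1 + 0.14·t(position 2) + 0.26·t(position 3) + 0.36·t(position 5)
Solving: t(position 2) = 3.2076, t(position 3) = 3.4791, t(position 5) = 3.6775.
Expected steps from position 3 to position 4: 3.4791.

3.4791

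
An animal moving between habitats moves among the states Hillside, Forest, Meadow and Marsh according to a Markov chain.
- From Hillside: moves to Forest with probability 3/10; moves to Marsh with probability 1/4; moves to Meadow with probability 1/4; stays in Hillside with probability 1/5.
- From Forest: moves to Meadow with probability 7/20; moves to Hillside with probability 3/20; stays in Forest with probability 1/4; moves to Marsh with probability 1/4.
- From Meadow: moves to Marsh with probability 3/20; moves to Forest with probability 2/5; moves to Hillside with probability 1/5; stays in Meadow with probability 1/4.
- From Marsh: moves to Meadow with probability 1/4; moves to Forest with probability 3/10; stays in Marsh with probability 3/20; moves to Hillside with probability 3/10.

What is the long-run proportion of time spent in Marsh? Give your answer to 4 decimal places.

Let the stationary distribution be π with π = πP and π_1 + π_2 + π_3 + π_4 = 1.
π_1 = 0.2·π_1 + 0.15·π_2 + 0.2·π_3 + 0.3·π_4
π_2 = 0.3·π_1 + 0.25·π_2 + 0.4·π_3 + 0.3·π_4
π_3 = 0.25·π_1 + 0.35·π_2 + 0.25·π_3 + 0.25·π_4
Solving with the normalization constraint gives π = (0.2045, 0.3125, 0.2813, 0.2017).
So the stationary probability of Marsh is 0.2017.

0.2017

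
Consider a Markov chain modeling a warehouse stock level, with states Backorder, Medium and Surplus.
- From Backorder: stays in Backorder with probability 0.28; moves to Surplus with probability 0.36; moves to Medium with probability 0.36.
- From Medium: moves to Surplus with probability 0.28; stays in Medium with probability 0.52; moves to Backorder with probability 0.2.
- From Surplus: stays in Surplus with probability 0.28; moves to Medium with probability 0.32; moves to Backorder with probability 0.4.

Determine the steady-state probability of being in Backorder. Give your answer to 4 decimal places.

0.2832

Let the stationary distribution be π with π = πP and π_1 + π_2 + π_3 = 1.
π_1 = 0.28·π_1 + 0.2·π_2 + 0.4·π_3
π_2 = 0.36·π_1 + 0.52·π_2 + 0.32·π_3
Solving with the normalization constraint gives π = (0.2832, 0.4142, 0.3027).
So the stationary probability of Backorder is 0.2832.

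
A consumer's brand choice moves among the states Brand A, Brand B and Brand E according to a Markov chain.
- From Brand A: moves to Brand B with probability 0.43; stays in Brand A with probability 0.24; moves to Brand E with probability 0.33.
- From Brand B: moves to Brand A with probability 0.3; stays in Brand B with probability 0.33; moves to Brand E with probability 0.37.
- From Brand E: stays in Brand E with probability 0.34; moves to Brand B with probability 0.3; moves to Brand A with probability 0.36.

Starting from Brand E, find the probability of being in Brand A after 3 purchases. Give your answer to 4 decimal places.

0.3028

Propagate the distribution vector 3 purchases from Brand E.
After 0 purchases: (0.0000, 0.0000, 1.0000)
After 1 purchase: (0.3600, 0.3000, 0.3400)
After 2 purchases: (0.2988, 0.3558, 0.3454)
After 3 purchases: (0.3028, 0.3495, 0.3477)
P(in Brand A after 3 purchases) = 0.3028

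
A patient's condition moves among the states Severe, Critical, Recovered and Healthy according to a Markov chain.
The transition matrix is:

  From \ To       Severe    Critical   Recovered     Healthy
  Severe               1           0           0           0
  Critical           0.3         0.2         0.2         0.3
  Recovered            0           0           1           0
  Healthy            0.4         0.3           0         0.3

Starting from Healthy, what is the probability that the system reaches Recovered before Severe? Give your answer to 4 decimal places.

Let h(s) be the probability of absorption at Recovered starting from transient state s. Then h(Recovered) = 1 and h(Severe) = 0. By first-step analysis:
h(Critical) = 0.3·0 + 0.2·h(Critical) + 0.2·1 + 0.3·h(Healthy)
h(Healthy) = 0.4·0 + 0.3·h(Critical) + 0.3·h(Healthy)
Solving: h(Critical) = 0.2979, h(Healthy) = 0.1277.
Starting from Healthy, the probability is 0.1277.

0.1277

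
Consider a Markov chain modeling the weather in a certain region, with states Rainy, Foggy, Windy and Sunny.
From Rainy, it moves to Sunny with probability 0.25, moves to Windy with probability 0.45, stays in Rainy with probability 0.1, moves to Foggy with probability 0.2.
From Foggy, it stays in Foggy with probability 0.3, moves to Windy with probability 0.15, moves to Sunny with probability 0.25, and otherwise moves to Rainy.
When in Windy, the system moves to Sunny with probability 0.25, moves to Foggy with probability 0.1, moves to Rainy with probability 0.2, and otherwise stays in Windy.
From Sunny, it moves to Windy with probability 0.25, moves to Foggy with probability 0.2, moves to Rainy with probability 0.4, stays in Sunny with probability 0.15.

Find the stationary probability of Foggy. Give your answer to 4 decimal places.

0.1834

Let the stationary distribution be π with π = πP and π_1 + π_2 + π_3 + π_4 = 1.
π_1 = 0.1·π_1 + 0.3·π_2 + 0.2·π_3 + 0.4·π_4
π_2 = 0.2·π_1 + 0.3·π_2 + 0.1·π_3 + 0.2·π_4
π_3 = 0.45·π_1 + 0.15·π_2 + 0.45·π_3 + 0.25·π_4
Solving with the normalization constraint gives π = (0.2398, 0.1834, 0.3495, 0.2273).
So the stationary probability of Foggy is 0.1834.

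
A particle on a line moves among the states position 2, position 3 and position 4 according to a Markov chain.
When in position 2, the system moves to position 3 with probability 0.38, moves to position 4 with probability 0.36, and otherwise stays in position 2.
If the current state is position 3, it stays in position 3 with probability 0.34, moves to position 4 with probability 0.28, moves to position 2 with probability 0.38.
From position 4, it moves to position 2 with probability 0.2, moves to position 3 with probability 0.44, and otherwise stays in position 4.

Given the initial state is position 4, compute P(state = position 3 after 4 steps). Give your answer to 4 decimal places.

0.3844

Propagate the distribution vector 4 steps from position 4.
After 0 steps: (0.0000, 0.0000, 1.0000)
After 1 step: (0.2000, 0.4400, 0.3600)
After 2 steps: (0.2912, 0.3840, 0.3248)
After 3 steps: (0.2866, 0.3841, 0.3293)
After 4 steps: (0.2863, 0.3844, 0.3293)
P(in position 3 after 4 steps) = 0.3844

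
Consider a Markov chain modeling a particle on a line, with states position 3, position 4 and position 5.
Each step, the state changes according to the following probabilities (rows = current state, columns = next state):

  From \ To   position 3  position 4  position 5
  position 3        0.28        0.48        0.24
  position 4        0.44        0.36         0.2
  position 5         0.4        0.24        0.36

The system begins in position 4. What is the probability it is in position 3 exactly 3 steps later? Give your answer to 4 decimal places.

Propagate the distribution vector 3 steps from position 4.
After 0 steps: (0.0000, 1.0000, 0.0000)
After 1 step: (0.4400, 0.3600, 0.2000)
After 2 steps: (0.3616, 0.3888, 0.2496)
After 3 steps: (0.3722, 0.3734, 0.2544)
P(in position 3 after 3 steps) = 0.3722

0.3722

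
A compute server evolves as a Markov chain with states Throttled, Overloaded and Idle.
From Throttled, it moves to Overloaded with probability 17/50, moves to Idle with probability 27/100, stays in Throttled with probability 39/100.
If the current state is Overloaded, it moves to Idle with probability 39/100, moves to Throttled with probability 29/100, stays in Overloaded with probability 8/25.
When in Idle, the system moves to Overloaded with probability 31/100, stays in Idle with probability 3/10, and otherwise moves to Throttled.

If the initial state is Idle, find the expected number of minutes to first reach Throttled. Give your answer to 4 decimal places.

2.7879

Let t(s) be the expected number of minutes to first reach Throttled from state s, with t(Throttled) = 0. Conditioning on the first minute:
t(Overloaded) = 1 + 0.32·t(Overloaded) + 0.39·t(Idle)
t(Idle) = 1 + 0.31·t(Overloaded) + 0.3·t(Idle)
Solving: t(Overloaded) = 3.0696, t(Idle) = 2.7879.
Expected minutes from Idle to Throttled: 2.7879.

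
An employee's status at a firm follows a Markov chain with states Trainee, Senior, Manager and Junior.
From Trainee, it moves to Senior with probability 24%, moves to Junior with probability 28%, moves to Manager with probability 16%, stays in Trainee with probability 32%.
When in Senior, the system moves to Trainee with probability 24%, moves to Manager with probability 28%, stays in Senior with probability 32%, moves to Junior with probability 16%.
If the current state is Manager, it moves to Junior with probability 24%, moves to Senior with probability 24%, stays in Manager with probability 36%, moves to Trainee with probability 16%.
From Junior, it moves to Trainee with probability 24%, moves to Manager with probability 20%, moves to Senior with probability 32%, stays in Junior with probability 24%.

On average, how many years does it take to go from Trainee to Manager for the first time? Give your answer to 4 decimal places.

Let t(s) be the expected number of years to first reach Manager from state s, with t(Manager) = 0. Conditioning on the first year:
t(Trainee) = 1 + 0.32·t(Trainee) + 0.24·t(Senior) + 0.28·t(Junior)
t(Senior) = 1 + 0.24·t(Trainee) + 0.32·t(Senior) + 0.16·t(Junior)
t(Junior) = 1 + 0.24·t(Trainee) + 0.32·t(Senior) + 0.24·t(Junior)
Solving: t(Trainee) = 4.9202, t(Senior) = 4.3092, t(Junior) = 4.6839.
Expected years from Trainee to Manager: 4.9202.

4.9202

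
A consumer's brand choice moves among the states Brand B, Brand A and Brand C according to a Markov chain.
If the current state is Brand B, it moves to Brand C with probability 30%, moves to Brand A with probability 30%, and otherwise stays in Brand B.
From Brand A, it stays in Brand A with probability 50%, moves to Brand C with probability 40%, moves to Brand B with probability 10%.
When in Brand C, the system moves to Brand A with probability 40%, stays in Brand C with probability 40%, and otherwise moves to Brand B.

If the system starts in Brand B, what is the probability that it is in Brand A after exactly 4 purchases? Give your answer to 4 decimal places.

Propagate the distribution vector 4 purchases from Brand B.
After 0 purchases: (1.0000, 0.0000, 0.0000)
After 1 purchase: (0.4000, 0.3000, 0.3000)
After 2 purchases: (0.2500, 0.3900, 0.3600)
After 3 purchases: (0.2110, 0.4140, 0.3750)
After 4 purchases: (0.2008, 0.4203, 0.3789)
P(in Brand A after 4 purchases) = 0.4203

0.4203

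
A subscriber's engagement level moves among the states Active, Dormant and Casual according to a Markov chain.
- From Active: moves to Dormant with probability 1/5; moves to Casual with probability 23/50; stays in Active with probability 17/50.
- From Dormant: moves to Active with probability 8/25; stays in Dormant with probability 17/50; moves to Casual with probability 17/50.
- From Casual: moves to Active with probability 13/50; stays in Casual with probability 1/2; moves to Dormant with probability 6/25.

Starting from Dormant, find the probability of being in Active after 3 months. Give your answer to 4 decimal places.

0.3002

Propagate the distribution vector 3 months from Dormant.
After 0 months: (0.0000, 1.0000, 0.0000)
After 1 month: (0.3200, 0.3400, 0.3400)
After 2 months: (0.3060, 0.2612, 0.4328)
After 3 months: (0.3002, 0.2539, 0.4460)
P(in Active after 3 months) = 0.3002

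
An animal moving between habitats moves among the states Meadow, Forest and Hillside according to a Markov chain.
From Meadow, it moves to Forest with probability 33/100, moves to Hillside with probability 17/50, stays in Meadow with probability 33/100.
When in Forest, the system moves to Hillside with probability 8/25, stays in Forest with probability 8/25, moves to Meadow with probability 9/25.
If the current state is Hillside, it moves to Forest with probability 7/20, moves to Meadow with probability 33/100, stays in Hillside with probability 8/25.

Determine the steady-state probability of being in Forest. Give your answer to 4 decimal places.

0.3332

Let the stationary distribution be π with π = πP and π_1 + π_2 + π_3 = 1.
π_1 = 0.33·π_1 + 0.36·π_2 + 0.33·π_3
π_2 = 0.33·π_1 + 0.32·π_2 + 0.35·π_3
Solving with the normalization constraint gives π = (0.3400, 0.3332, 0.3268).
So the stationary probability of Forest is 0.3332.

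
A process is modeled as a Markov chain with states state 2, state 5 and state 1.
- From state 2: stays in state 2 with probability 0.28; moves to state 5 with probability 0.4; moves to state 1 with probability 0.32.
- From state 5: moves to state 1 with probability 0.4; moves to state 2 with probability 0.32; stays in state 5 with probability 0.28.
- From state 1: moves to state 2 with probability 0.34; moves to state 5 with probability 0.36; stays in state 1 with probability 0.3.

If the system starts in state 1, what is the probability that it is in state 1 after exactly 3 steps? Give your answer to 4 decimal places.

0.3407

Propagate the distribution vector 3 steps from state 1.
After 0 steps: (0.0000, 0.0000, 1.0000)
After 1 step: (0.3400, 0.3600, 0.3000)
After 2 steps: (0.3124, 0.3448, 0.3428)
After 3 steps: (0.3144, 0.3449, 0.3407)
P(in state 1 after 3 steps) = 0.3407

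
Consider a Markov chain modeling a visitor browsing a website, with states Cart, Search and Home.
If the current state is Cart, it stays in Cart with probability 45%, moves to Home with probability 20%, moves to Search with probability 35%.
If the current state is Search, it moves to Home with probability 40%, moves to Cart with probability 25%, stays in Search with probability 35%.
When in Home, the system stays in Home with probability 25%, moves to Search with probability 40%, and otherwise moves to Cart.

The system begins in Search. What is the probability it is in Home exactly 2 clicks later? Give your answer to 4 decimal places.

0.2900

Sum over the intermediate state after 1 click:
P = P(Search→Cart)·P(Cart→Home) + P(Search→Search)·P(Search→Home) + P(Search→Home)·P(Home→Home)
  = 0.25×0.2 + 0.35×0.4 + 0.4×0.25
  = 0.0500 + 0.1400 + 0.1000 = 0.2900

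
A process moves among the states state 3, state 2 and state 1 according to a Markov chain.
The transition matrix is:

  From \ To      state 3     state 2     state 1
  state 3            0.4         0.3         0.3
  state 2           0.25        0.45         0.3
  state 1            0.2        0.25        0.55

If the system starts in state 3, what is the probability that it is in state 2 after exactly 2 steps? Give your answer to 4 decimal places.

0.3300

Sum over the intermediate state after 1 step:
P = P(state 3→state 3)·P(state 3→state 2) + P(state 3→state 2)·P(state 2→state 2) + P(state 3→state 1)·P(state 1→state 2)
  = 0.4×0.3 + 0.3×0.45 + 0.3×0.25
  = 0.1200 + 0.1350 + 0.0750 = 0.3300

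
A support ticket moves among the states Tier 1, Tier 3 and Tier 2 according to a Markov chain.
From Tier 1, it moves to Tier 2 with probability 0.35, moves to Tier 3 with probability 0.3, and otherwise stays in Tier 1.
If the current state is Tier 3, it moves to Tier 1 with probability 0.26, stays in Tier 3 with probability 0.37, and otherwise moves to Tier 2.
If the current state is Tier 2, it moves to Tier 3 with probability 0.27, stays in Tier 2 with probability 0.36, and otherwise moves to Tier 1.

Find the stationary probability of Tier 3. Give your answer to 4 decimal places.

Let the stationary distribution be π with π = πP and π_1 + π_2 + π_3 = 1.
π_1 = 0.35·π_1 + 0.26·π_2 + 0.37·π_3
π_2 = 0.3·π_1 + 0.37·π_2 + 0.27·π_3
Solving with the normalization constraint gives π = (0.3292, 0.3110, 0.3598).
So the stationary probability of Tier 3 is 0.3110.

0.3110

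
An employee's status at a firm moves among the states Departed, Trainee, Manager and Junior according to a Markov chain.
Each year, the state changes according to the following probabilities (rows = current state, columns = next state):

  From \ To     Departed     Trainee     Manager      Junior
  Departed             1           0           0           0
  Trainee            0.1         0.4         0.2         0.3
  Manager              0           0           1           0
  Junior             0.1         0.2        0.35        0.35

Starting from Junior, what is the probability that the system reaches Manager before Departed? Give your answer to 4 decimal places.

0.7576

Let h(s) be the probability of absorption at Manager starting from transient state s. Then h(Manager) = 1 and h(Departed) = 0. By first-step analysis:
h(Trainee) = 0.1·0 + 0.4·h(Trainee) + 0.2·1 + 0.3·h(Junior)
h(Junior) = 0.1·0 + 0.2·h(Trainee) + 0.35·1 + 0.35·h(Junior)
Solving: h(Trainee) = 0.7121, h(Junior) = 0.7576.
Starting from Junior, the probability is 0.7576.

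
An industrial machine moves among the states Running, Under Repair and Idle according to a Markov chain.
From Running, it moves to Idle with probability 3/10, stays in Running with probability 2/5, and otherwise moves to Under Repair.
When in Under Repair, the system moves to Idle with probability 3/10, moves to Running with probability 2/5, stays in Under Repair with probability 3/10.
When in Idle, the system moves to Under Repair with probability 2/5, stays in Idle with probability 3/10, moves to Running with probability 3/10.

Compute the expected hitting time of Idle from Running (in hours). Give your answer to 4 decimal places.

Let t(s) be the expected number of hours to first reach Idle from state s, with t(Idle) = 0. Conditioning on the first hour:
t(Running) = 1 + 0.4·t(Running) + 0.3·t(Under Repair)
t(Under Repair) = 1 + 0.4·t(Running) + 0.3·t(Under Repair)
Solving: t(Running) = 3.3333, t(Under Repair) = 3.3333.
Expected hours from Running to Idle: 3.3333.

3.3333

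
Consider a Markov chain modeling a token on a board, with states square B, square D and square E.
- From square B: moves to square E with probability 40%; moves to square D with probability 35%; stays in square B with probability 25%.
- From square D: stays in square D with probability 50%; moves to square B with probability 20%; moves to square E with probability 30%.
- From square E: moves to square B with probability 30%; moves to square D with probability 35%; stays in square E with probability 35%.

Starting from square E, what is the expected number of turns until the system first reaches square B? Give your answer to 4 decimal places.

Let t(s) be the expected number of turns to first reach square B from state s, with t(square B) = 0. Conditioning on the first turn:
t(square D) = 1 + 0.5·t(square D) + 0.3·t(square E)
t(square E) = 1 + 0.35·t(square D) + 0.35·t(square E)
Solving: t(square D) = 4.3182, t(square E) = 3.8636.
Expected turns from square E to square B: 3.8636.

3.8636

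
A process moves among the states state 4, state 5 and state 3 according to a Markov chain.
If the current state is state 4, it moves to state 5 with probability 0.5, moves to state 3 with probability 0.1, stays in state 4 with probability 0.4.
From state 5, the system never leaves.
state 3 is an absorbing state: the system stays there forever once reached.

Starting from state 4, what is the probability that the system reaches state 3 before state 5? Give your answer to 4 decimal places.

Let h(s) be the probability of absorption at state 3 starting from transient state s. Then h(state 3) = 1 and h(state 5) = 0. By first-step analysis:
h(state 4) = 0.4·h(state 4) + 0.5·0 + 0.1·1
Solving: h(state 4) = 0.1667.
Starting from state 4, the probability is 0.1667.

0.1667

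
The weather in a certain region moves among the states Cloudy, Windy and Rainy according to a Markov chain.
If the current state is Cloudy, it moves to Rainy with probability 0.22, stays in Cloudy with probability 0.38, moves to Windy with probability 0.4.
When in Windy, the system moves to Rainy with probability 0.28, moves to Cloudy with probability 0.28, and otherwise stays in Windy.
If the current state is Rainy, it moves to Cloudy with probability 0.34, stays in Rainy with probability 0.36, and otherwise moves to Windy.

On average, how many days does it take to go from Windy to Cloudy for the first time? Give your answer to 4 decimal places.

3.3528

Let t(s) be the expected number of days to first reach Cloudy from state s, with t(Cloudy) = 0. Conditioning on the first day:
t(Windy) = 1 + 0.44·t(Windy) + 0.28·t(Rainy)
t(Rainy) = 1 + 0.3·t(Windy) + 0.36·t(Rainy)
Solving: t(Windy) = 3.3528, t(Rainy) = 3.1341.
Expected days from Windy to Cloudy: 3.3528.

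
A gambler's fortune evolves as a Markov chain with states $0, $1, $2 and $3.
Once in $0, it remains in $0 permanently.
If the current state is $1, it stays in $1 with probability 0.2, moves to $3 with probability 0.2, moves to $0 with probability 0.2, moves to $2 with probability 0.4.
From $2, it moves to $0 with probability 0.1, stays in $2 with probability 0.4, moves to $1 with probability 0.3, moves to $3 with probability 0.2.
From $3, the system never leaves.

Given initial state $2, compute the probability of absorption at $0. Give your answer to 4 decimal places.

Let h(s) be the probability of absorption at $0 starting from transient state s. Then h($0) = 1 and h($3) = 0. By first-step analysis:
h($1) = 0.2·1 + 0.2·h($1) + 0.4·h($2) + 0.2·0
h($2) = 0.1·1 + 0.3·h($1) + 0.4·h($2) + 0.2·0
Solving: h($1) = 0.4444, h($2) = 0.3889.
Starting from $2, the probability is 0.3889.

0.3889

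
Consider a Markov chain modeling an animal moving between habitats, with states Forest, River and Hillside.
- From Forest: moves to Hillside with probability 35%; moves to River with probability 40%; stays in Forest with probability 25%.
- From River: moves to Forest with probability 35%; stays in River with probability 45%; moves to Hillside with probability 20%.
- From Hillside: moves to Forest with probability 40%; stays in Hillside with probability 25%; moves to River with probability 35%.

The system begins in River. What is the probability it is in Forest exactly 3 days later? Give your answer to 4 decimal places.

Propagate the distribution vector 3 days from River.
After 0 days: (0.0000, 1.0000, 0.0000)
After 1 day: (0.3500, 0.4500, 0.2000)
After 2 days: (0.3250, 0.4125, 0.2625)
After 3 days: (0.3306, 0.4075, 0.2619)
P(in Forest after 3 days) = 0.3306

0.3306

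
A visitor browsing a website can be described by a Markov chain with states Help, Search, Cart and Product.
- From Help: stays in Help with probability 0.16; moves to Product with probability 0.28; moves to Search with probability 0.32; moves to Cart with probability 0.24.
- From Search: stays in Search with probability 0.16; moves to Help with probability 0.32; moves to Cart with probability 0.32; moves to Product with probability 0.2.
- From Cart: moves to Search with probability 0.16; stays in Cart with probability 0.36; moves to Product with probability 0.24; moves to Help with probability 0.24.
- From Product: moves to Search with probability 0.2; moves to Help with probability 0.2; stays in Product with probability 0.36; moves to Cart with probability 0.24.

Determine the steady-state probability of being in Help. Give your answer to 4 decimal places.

0.2274

Let the stationary distribution be π with π = πP and π_1 + π_2 + π_3 + π_4 = 1.
π_1 = 0.16·π_1 + 0.32·π_2 + 0.24·π_3 + 0.2·π_4
π_2 = 0.32·π_1 + 0.16·π_2 + 0.16·π_3 + 0.2·π_4
π_3 = 0.24·π_1 + 0.32·π_2 + 0.36·π_3 + 0.24·π_4
Solving with the normalization constraint gives π = (0.2274, 0.2073, 0.2916, 0.2736).
So the stationary probability of Help is 0.2274.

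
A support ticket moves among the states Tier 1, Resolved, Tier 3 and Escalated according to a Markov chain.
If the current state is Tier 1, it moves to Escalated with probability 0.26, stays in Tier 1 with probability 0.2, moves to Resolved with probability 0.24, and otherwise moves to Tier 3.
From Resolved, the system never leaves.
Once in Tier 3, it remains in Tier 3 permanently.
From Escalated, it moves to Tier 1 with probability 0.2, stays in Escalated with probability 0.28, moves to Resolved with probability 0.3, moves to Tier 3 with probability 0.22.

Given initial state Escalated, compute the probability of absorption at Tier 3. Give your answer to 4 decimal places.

0.4504

Let h(s) be the probability of absorption at Tier 3 starting from transient state s. Then h(Tier 3) = 1 and h(Resolved) = 0. By first-step analysis:
h(Tier 1) = 0.2·h(Tier 1) + 0.24·0 + 0.3·1 + 0.26·h(Escalated)
h(Escalated) = 0.2·h(Tier 1) + 0.3·0 + 0.22·1 + 0.28·h(Escalated)
Solving: h(Tier 1) = 0.5214, h(Escalated) = 0.4504.
Starting from Escalated, the probability is 0.4504.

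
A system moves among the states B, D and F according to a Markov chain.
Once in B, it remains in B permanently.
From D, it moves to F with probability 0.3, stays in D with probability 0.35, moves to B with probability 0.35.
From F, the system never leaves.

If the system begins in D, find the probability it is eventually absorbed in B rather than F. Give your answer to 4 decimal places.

0.5385

Let h(s) be the probability of absorption at B starting from transient state s. Then h(B) = 1 and h(F) = 0. By first-step analysis:
h(D) = 0.35·1 + 0.35·h(D) + 0.3·0
Solving: h(D) = 0.5385.
Starting from D, the probability is 0.5385.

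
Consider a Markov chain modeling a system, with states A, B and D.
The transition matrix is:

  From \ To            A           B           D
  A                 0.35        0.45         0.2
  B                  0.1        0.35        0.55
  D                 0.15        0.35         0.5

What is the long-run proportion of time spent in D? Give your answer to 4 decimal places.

Let the stationary distribution be π with π = πP and π_1 + π_2 + π_3 = 1.
π_1 = 0.35·π_1 + 0.1·π_2 + 0.15·π_3
π_2 = 0.45·π_1 + 0.35·π_2 + 0.35·π_3
Solving with the normalization constraint gives π = (0.1646, 0.3665, 0.4689).
So the stationary probability of D is 0.4689.

0.4689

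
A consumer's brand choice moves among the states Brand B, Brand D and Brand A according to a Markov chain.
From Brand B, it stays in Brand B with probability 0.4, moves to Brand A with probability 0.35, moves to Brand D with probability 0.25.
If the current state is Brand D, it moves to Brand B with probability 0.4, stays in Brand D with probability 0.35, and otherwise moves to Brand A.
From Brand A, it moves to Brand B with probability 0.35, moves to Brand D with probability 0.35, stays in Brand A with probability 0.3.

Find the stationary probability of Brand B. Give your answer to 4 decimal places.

Let the stationary distribution be π with π = πP and π_1 + π_2 + π_3 = 1.
π_1 = 0.4·π_1 + 0.4·π_2 + 0.35·π_3
π_2 = 0.25·π_1 + 0.35·π_2 + 0.35·π_3
Solving with the normalization constraint gives π = (0.3848, 0.3115, 0.3037).
So the stationary probability of Brand B is 0.3848.

0.3848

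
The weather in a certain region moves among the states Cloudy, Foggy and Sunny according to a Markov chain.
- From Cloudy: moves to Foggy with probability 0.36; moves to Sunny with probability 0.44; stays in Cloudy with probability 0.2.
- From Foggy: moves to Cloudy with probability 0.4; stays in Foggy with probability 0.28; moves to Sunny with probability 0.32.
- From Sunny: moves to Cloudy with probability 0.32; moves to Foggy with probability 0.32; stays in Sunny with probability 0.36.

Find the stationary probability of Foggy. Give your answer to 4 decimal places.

Let the stationary distribution be π with π = πP and π_1 + π_2 + π_3 = 1.
π_1 = 0.2·π_1 + 0.4·π_2 + 0.32·π_3
π_2 = 0.36·π_1 + 0.28·π_2 + 0.32·π_3
Solving with the normalization constraint gives π = (0.3085, 0.3196, 0.3719).
So the stationary probability of Foggy is 0.3196.

0.3196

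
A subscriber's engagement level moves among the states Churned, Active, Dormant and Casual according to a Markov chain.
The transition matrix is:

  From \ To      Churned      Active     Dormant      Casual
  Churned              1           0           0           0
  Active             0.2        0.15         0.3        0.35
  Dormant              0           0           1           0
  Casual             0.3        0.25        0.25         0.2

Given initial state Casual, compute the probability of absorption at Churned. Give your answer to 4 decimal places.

Let h(s) be the probability of absorption at Churned starting from transient state s. Then h(Churned) = 1 and h(Dormant) = 0. By first-step analysis:
h(Active) = 0.2·1 + 0.15·h(Active) + 0.3·0 + 0.35·h(Casual)
h(Casual) = 0.3·1 + 0.25·h(Active) + 0.25·0 + 0.2·h(Casual)
Solving: h(Active) = 0.4473, h(Casual) = 0.5148.
Starting from Casual, the probability is 0.5148.

0.5148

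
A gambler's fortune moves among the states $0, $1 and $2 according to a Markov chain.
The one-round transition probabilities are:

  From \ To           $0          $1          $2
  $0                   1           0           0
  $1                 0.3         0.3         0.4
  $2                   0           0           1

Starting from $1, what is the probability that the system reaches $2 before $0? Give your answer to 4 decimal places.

0.5714

Let h(s) be the probability of absorption at $2 starting from transient state s. Then h($2) = 1 and h($0) = 0. By first-step analysis:
h($1) = 0.3·0 + 0.3·h($1) + 0.4·1
Solving: h($1) = 0.5714.
Starting from $1, the probability is 0.5714.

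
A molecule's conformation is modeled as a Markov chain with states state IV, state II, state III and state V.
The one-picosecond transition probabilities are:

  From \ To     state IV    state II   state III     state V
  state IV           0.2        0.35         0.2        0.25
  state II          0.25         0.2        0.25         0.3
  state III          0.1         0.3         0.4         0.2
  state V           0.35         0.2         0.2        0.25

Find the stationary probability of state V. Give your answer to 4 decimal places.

0.2497

Let the stationary distribution be π with π = πP and π_1 + π_2 + π_3 + π_4 = 1.
π_1 = 0.2·π_1 + 0.25·π_2 + 0.1·π_3 + 0.35·π_4
π_2 = 0.35·π_1 + 0.2·π_2 + 0.3·π_3 + 0.2·π_4
π_3 = 0.2·π_1 + 0.25·π_2 + 0.4·π_3 + 0.2·π_4
Solving with the normalization constraint gives π = (0.2238, 0.2602, 0.2663, 0.2497).
So the stationary probability of state V is 0.2497.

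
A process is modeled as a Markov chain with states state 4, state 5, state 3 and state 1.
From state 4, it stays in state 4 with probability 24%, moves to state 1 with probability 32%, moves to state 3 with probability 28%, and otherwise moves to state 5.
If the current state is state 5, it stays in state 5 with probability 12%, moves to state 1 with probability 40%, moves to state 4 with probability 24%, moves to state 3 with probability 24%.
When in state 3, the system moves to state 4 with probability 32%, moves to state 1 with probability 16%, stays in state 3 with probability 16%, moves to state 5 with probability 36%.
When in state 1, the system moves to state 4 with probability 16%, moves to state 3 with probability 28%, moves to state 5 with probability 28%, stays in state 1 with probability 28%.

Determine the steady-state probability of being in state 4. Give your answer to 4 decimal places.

Let the stationary distribution be π with π = πP and π_1 + π_2 + π_3 + π_4 = 1.
π_1 = 0.24·π_1 + 0.24·π_2 + 0.32·π_3 + 0.16·π_4
π_2 = 0.16·π_1 + 0.12·π_2 + 0.36·π_3 + 0.28·π_4
π_3 = 0.28·π_1 + 0.24·π_2 + 0.16·π_3 + 0.28·π_4
Solving with the normalization constraint gives π = (0.2363, 0.2336, 0.2417, 0.2885).
So the stationary probability of state 4 is 0.2363.

0.2363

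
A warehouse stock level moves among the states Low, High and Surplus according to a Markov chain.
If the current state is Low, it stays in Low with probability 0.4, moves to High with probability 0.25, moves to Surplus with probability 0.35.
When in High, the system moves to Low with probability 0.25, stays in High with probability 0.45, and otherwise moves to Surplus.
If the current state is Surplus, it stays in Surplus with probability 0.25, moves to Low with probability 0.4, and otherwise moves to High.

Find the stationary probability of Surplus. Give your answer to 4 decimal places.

Let the stationary distribution be π with π = πP and π_1 + π_2 + π_3 = 1.
π_1 = 0.4·π_1 + 0.25·π_2 + 0.4·π_3
π_2 = 0.25·π_1 + 0.45·π_2 + 0.35·π_3
Solving with the normalization constraint gives π = (0.3475, 0.3503, 0.3023).
So the stationary probability of Surplus is 0.3023.

0.3023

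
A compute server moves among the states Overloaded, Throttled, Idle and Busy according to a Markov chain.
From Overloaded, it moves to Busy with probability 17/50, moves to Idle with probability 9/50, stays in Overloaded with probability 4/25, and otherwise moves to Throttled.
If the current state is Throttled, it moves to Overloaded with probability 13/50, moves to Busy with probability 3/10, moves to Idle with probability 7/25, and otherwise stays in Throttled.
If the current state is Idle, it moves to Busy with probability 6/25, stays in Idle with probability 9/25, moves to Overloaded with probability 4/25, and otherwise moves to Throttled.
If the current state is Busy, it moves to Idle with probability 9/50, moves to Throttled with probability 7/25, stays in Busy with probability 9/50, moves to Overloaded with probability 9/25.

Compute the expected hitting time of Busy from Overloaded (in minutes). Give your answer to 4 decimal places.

3.2835

Let t(s) be the expected number of minutes to first reach Busy from state s, with t(Busy) = 0. Conditioning on the first minute:
t(Overloaded) = 1 + 0.16·t(Overloaded) + 0.32·t(Throttled) + 0.18·t(Idle)
t(Throttled) = 1 + 0.26·t(Overloaded) + 0.16·t(Throttled) + 0.28·t(Idle)
t(Idle) = 1 + 0.16·t(Overloaded) + 0.24·t(Throttled) + 0.36·t(Idle)
Solving: t(Overloaded) = 3.2835, t(Throttled) = 3.4300, t(Idle) = 3.6696.
Expected minutes from Overloaded to Busy: 3.2835.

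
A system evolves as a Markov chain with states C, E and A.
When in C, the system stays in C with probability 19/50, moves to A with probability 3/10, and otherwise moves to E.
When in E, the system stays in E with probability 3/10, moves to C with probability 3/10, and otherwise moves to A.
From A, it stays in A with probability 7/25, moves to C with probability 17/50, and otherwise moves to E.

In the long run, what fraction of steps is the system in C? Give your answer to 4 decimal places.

0.3403

Let the stationary distribution be π with π = πP and π_1 + π_2 + π_3 = 1.
π_1 = 0.38·π_1 + 0.3·π_2 + 0.34·π_3
π_2 = 0.32·π_1 + 0.3·π_2 + 0.38·π_3
Solving with the normalization constraint gives π = (0.3403, 0.3329, 0.3268).
So the stationary probability of C is 0.3403.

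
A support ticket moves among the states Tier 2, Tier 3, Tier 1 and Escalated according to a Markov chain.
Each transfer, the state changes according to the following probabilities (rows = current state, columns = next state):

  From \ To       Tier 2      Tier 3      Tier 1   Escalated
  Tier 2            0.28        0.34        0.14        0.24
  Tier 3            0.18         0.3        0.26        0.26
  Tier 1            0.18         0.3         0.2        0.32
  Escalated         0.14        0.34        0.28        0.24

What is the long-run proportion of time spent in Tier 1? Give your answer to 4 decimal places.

Let the stationary distribution be π with π = πP and π_1 + π_2 + π_3 + π_4 = 1.
π_1 = 0.28·π_1 + 0.18·π_2 + 0.18·π_3 + 0.14·π_4
π_2 = 0.34·π_1 + 0.3·π_2 + 0.3·π_3 + 0.34·π_4
π_3 = 0.14·π_1 + 0.26·π_2 + 0.2·π_3 + 0.28·π_4
Solving with the normalization constraint gives π = (0.1882, 0.3181, 0.2290, 0.2647).
So the stationary probability of Tier 1 is 0.2290.

0.2290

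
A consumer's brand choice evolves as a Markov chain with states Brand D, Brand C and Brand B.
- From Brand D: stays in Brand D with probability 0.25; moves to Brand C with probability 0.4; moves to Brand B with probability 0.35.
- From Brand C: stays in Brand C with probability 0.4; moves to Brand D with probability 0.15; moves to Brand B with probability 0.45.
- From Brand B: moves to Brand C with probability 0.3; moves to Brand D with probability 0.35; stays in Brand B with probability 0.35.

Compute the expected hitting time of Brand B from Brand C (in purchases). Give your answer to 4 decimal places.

2.3077

Let t(s) be the expected number of purchases to first reach Brand B from state s, with t(Brand B) = 0. Conditioning on the first purchase:
t(Brand D) = 1 + 0.25·t(Brand D) + 0.4·t(Brand C)
t(Brand C) = 1 + 0.15·t(Brand D) + 0.4·t(Brand C)
Solving: t(Brand D) = 2.5641, t(Brand C) = 2.3077.
Expected purchases from Brand C to Brand B: 2.3077.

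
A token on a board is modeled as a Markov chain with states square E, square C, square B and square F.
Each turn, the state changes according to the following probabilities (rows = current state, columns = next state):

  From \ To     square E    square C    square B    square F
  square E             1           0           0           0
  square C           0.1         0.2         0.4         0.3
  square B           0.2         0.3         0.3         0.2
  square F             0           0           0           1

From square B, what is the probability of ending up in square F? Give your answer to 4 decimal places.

0.5682

Let h(s) be the probability of absorption at square F starting from transient state s. Then h(square F) = 1 and h(square E) = 0. By first-step analysis:
h(square C) = 0.1·0 + 0.2·h(square C) + 0.4·h(square B) + 0.3·1
h(square B) = 0.2·0 + 0.3·h(square C) + 0.3·h(square B) + 0.2·1
Solving: h(square C) = 0.6591, h(square B) = 0.5682.
Starting from square B, the probability is 0.5682.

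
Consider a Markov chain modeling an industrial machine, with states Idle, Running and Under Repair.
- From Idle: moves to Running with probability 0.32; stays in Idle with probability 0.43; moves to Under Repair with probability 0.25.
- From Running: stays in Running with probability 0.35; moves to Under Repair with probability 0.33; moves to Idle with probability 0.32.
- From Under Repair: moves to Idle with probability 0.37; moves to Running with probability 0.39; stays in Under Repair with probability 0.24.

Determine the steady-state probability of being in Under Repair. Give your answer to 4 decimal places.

0.2752

Let the stationary distribution be π with π = πP and π_1 + π_2 + π_3 = 1.
π_1 = 0.43·π_1 + 0.32·π_2 + 0.37·π_3
π_2 = 0.32·π_1 + 0.35·π_2 + 0.39·π_3
Solving with the normalization constraint gives π = (0.3750, 0.3498, 0.2752).
So the stationary probability of Under Repair is 0.2752.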